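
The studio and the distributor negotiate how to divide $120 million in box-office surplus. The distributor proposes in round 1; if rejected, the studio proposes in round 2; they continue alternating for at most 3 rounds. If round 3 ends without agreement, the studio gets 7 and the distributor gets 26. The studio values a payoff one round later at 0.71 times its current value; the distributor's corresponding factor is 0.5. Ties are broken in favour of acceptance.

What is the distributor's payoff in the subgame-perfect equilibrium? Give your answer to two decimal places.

Round 3 (the distributor proposes): the studio gets 7 if talks fail, so the distributor offers 7 and keeps 113.
Round 2 (the studio proposes): the distributor can get 113 next round, worth 0.5 × 113 = 56.5 now; the studio offers that and keeps 63.5.
Round 1 (the distributor proposes): the studio can get 63.5 next round, worth 0.71 × 63.5 = 45.085 now; the distributor offers that and keeps 74.915.

74.92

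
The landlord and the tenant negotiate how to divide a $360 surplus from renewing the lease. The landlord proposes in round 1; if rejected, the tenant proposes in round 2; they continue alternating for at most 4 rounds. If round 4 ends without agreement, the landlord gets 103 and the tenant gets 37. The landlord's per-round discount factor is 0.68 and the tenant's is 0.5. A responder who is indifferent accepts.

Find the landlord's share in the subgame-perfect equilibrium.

Round 4 (the tenant proposes): the landlord gets 103 if talks fail, so the tenant offers 103 and keeps 257.
Round 3 (the landlord proposes): the tenant can get 257 next round, worth 0.5 × 257 = 128.5 now; the landlord offers that and keeps 231.5.
Round 2 (the tenant proposes): the landlord can get 231.5 next round, worth 0.68 × 231.5 = 157.42 now; the tenant offers that and keeps 202.58.
Round 1 (the landlord proposes): the tenant can get 202.58 next round, worth 0.5 × 202.58 = 101.29 now; the landlord offers that and keeps 258.71.

258.71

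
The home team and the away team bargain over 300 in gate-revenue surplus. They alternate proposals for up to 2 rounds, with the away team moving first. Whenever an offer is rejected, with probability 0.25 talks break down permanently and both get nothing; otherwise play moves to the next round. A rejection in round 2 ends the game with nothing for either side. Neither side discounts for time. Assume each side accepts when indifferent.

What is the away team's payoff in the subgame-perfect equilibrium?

Round 2 (the home team proposes): rejection yields 0 for the away team; the home team offers 0 and keeps 300.
Round 1 (the away team proposes): rejecting gives the home team an expected 0.75 × 300 = 225, so the away team offers 225, keeping 75.

75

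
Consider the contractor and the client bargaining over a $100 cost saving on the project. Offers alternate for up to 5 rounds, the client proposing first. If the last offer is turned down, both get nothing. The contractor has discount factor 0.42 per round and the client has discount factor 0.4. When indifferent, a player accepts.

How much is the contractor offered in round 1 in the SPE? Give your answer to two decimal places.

Round 5 (the client proposes): rejection yields 0 for the contractor; the client offers 0 and keeps 100.
Round 4 (the contractor proposes): the client can get 100 next round, worth 0.4 × 100 = 40 now, so the contractor offers 40, keeping 60.
Round 3 (the client proposes): the contractor can get 60 next round, worth 0.42 × 60 = 25.2 now. The client offers 25.2 and keeps 100 − 25.2 = 74.8.
Round 2 (the contractor proposes): the client can get 74.8 next round, worth 0.4 × 74.8 = 29.92 now; the contractor offers that and keeps 70.08.
Round 1 (the client proposes): the contractor can get 70.08 next round, worth 0.42 × 70.08 = 29.4336 now, so the client offers 29.4336, keeping 70.5664.

29.43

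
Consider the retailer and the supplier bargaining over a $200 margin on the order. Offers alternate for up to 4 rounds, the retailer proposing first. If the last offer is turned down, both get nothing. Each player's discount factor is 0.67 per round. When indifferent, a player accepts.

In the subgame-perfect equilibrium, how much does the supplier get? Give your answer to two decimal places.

104.37

Round 4 (the supplier proposes): rejection yields 0 for the retailer; the supplier offers 0 and keeps 200.
Round 3 (the retailer proposes): the supplier can get 200 next round, worth 0.67 × 200 = 134 now; the retailer offers that and keeps 66.
Round 2 (the supplier proposes): the retailer can get 66 next round, worth 0.67 × 66 = 44.22 now. The supplier offers 44.22 and keeps 200 − 44.22 = 155.78.
Round 1 (the retailer proposes): the supplier can get 155.78 next round, worth 0.67 × 155.78 = 104.3726 now, so the retailer offers 104.3726, keeping 95.6274.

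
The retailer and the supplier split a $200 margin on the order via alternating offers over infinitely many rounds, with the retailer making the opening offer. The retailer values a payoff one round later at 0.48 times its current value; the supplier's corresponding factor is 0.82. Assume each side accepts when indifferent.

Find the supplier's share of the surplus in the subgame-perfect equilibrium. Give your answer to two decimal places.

140.63

When the retailer proposes, the supplier accepts any offer worth at least 0.82 times what the supplier would get by proposing next round; and vice versa.
This gives x = 200 − 0.82y and y = 200 − 0.48x, where x and y are each side's share when it proposes.
Hence (1 − 0.82·0.48)x = 200(1 − 0.82), i.e. 0.6064·x = 36.
x ≈ 59.3668; the supplier's share is 200 − x ≈ 140.6332.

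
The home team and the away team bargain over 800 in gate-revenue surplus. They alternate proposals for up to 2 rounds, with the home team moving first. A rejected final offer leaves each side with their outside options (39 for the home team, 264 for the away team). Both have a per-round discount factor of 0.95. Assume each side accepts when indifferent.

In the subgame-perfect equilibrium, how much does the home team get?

77.05

Round 2 (the away team proposes): the home team gets 39 if talks fail, so the away team offers 39 and keeps 761.
Round 1 (the home team proposes): the away team can get 761 next round, worth 0.95 × 761 = 722.95 now. The home team offers 722.95 and keeps 800 − 722.95 = 77.05.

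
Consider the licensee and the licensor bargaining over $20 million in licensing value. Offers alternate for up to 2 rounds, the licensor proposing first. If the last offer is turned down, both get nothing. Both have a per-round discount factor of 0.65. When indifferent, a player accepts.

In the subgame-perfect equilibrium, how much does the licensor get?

By backward induction:
Round 2 (the licensee proposes): the licensor will accept anything ≥ 0, so the licensee offers 0 and keeps 20.
Round 1 (the licensor proposes): the licensee can get 20 next round, worth 0.65 × 20 = 13 now, so the licensor offers 13, keeping 7.

7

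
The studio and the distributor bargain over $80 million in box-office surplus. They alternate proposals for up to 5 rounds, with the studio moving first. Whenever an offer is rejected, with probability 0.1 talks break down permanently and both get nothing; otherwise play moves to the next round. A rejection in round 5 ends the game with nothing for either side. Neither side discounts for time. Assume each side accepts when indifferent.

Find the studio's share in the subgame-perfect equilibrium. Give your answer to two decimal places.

By backward induction:
Round 5 (the studio proposes): rejection yields 0 for the distributor; the studio offers 0 and keeps 80.
Round 4 (the distributor proposes): rejecting gives the studio an expected 0.9 × 80 = 72. The distributor offers 72 and keeps 80 − 72 = 8.
Round 3 (the studio proposes): rejecting gives the distributor an expected 0.9 × 8 = 7.2; the studio offers that and keeps 72.8.
Round 2 (the distributor proposes): rejecting gives the studio an expected 0.9 × 72.8 = 65.52; the distributor offers that and keeps 14.48.
Round 1 (the studio proposes): rejecting gives the distributor an expected 0.9 × 14.48 = 13.032. The studio offers 13.032 and keeps 80 − 13.032 = 66.968.

66.97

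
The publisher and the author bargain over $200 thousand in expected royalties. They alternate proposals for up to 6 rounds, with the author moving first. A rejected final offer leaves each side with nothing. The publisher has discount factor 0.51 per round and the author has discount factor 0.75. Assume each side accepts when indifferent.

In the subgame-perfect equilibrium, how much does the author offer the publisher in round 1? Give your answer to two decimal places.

Solve by backward induction from round 6.
Round 6 (the publisher proposes): the author will accept anything ≥ 0, so the publisher offers 0 and keeps 200.
Round 5 (the author proposes): the publisher can get 200 next round, worth 0.51 × 200 = 102 now, so the author offers 102, keeping 98.
Round 4 (the publisher proposes): the author can get 98 next round, worth 0.75 × 98 = 73.5 now. The publisher offers 73.5 and keeps 200 − 73.5 = 126.5.
Round 3 (the author proposes): the publisher can get 126.5 next round, worth 0.51 × 126.5 = 64.515 now. The author offers 64.515 and keeps 200 − 64.515 = 135.485.
Round 2 (the publisher proposes): the author can get 135.485 next round, worth 0.75 × 135.485 = 101.61375 now, so the publisher offers 101.61375, keeping 98.38625.
Round 1 (the author proposes): the publisher can get 98.38625 next round, worth 0.51 × 98.38625 = 50.1769875 now. The author offers 50.1769875 and keeps 200 − 50.1769875 = 149.8230125.

50.18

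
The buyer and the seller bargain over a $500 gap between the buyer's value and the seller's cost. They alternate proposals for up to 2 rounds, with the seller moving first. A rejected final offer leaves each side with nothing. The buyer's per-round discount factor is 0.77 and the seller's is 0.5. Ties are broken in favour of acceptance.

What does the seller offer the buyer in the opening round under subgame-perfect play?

385

Work backward from the last round.
Round 2 (the buyer proposes): rejection yields 0 for the seller; the buyer offers 0 and keeps 500.
Round 1 (the seller proposes): the buyer can get 500 next round, worth 0.77 × 500 = 385 now, so the seller offers 385, keeping 115.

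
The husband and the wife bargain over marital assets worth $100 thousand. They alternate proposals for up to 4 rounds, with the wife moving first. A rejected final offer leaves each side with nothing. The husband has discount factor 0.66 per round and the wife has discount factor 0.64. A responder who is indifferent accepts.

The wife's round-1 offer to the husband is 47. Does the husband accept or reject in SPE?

Reject

Round 4 (the husband proposes): the wife will accept anything ≥ 0, so the husband offers 0 and keeps 100.
Round 3 (the wife proposes): the husband can get 100 next round, worth 0.66 × 100 = 66 now; the wife offers that and keeps 34.
Round 2 (the husband proposes): the wife can get 34 next round, worth 0.64 × 34 = 21.76 now. The husband offers 21.76 and keeps 100 − 21.76 = 78.24.
So by rejecting in round 1, the husband gets 78.24 next round, worth 0.66 × 78.24 = 51.6384 now.
Offer 47 < 51.6384, so the husband rejects.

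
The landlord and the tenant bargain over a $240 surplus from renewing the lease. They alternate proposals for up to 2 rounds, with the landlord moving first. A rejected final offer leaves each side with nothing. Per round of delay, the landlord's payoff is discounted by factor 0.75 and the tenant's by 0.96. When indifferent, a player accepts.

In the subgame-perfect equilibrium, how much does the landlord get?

9.6

Round 2 (the tenant proposes): the landlord will accept anything ≥ 0, so the tenant offers 0 and keeps 240.
Round 1 (the landlord proposes): the tenant can get 240 next round, worth 0.96 × 240 = 230.4 now. The landlord offers 230.4 and keeps 240 − 230.4 = 9.6.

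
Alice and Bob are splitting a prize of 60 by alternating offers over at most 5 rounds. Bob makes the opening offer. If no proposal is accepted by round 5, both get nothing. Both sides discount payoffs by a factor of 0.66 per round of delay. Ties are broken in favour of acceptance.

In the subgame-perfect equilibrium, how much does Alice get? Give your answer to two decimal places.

Work backward from the last round.
Round 5 (Bob proposes): rejection yields 0 for Alice; Bob offers 0 and keeps 60.
Round 4 (Alice proposes): Bob can get 60 next round, worth 0.66 × 60 = 39.6 now, so Alice offers 39.6, keeping 20.4.
Round 3 (Bob proposes): Alice can get 20.4 next round, worth 0.66 × 20.4 = 13.464 now. Bob offers 13.464 and keeps 60 − 13.464 = 46.536.
Round 2 (Alice proposes): Bob can get 46.536 next round, worth 0.66 × 46.536 = 30.71376 now, so Alice offers 30.71376, keeping 29.28624.
Round 1 (Bob proposes): Alice can get 29.28624 next round, worth 0.66 × 29.28624 = 19.3289184 now; Bob offers that and keeps 40.6710816.

19.33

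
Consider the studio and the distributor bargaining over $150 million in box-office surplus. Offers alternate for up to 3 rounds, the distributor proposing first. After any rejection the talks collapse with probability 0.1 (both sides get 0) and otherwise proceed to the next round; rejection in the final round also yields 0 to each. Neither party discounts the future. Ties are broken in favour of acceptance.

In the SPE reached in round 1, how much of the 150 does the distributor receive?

136.5

Round 3 (the distributor proposes): the studio will accept anything ≥ 0, so the distributor offers 0 and keeps 150.
Round 2 (the studio proposes): rejecting gives the distributor an expected 0.9 × 150 = 135, so the studio offers 135, keeping 15.
Round 1 (the distributor proposes): rejecting gives the studio an expected 0.9 × 15 = 13.5, so the distributor offers 13.5, keeping 136.5.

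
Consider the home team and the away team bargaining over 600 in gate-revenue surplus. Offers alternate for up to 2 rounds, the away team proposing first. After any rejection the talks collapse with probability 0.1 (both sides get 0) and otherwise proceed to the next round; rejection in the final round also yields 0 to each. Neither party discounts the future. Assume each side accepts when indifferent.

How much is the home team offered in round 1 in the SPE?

Round 2 (the home team proposes): the away team will accept anything ≥ 0, so the home team offers 0 and keeps 600.
Round 1 (the away team proposes): rejecting gives the home team an expected 0.9 × 600 = 540. The away team offers 540 and keeps 600 − 540 = 60.

540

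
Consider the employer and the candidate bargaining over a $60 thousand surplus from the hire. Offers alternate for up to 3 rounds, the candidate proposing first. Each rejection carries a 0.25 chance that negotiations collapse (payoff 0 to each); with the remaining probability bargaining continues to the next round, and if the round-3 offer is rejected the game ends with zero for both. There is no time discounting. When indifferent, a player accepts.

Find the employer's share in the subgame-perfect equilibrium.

11.25

By backward induction:
Round 3 (the candidate proposes): rejection yields 0 for the employer; the candidate offers 0 and keeps 60.
Round 2 (the employer proposes): rejecting gives the candidate an expected 0.75 × 60 = 45; the employer offers that and keeps 15.
Round 1 (the candidate proposes): rejecting gives the employer an expected 0.75 × 15 = 11.25. The candidate offers 11.25 and keeps 60 − 11.25 = 48.75.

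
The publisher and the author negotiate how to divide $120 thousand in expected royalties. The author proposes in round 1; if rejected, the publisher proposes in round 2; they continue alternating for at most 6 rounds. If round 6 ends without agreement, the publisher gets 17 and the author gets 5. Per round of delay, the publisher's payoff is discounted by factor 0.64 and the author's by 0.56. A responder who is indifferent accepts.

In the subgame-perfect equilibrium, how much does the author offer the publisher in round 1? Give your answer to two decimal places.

Round 6 (the publisher proposes): the author gets 5 if talks fail, so the publisher offers 5 and keeps 115.
Round 5 (the author proposes): the publisher can get 115 next round, worth 0.64 × 115 = 73.6 now, so the author offers 73.6, keeping 46.4.
Round 4 (the publisher proposes): the author can get 46.4 next round, worth 0.56 × 46.4 = 25.984 now, so the publisher offers 25.984, keeping 94.016.
Round 3 (the author proposes): the publisher can get 94.016 next round, worth 0.64 × 94.016 = 60.17024 now, so the author offers 60.17024, keeping 59.82976.
Round 2 (the publisher proposes): the author can get 59.82976 next round, worth 0.56 × 59.82976 = 33.5046656 now; the publisher offers that and keeps 86.4953344.
Round 1 (the author proposes): the publisher can get 86.4953344 next round, worth 0.64 × 86.4953344 = 55.357014016 now, so the author offers 55.357014016, keeping 64.642985984.

55.36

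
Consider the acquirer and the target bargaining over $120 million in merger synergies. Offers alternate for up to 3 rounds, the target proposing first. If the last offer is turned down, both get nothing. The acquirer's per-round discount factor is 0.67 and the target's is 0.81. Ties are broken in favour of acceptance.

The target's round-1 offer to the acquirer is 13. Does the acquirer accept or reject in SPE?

Reject

Work out the acquirer's continuation value if the offer is rejected.
Round 3 (the target proposes): rejection yields 0 for the acquirer; the target offers 0 and keeps 120.
Round 2 (the acquirer proposes): the target can get 120 next round, worth 0.81 × 120 = 97.2 now; the acquirer offers that and keeps 22.8.
So by rejecting in round 1, the acquirer gets 22.8 next round, worth 0.67 × 22.8 = 15.276 now.
Offer 13 < 15.276, so the acquirer rejects.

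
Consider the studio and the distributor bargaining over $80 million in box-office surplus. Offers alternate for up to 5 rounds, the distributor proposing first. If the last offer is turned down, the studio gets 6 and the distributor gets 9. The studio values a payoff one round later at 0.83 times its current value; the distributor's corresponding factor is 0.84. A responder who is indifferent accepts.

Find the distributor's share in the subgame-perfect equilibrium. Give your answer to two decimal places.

By backward induction:
Round 5 (the distributor proposes): the studio gets 6 if talks fail, so the distributor offers 6 and keeps 74.
Round 4 (the studio proposes): the distributor can get 74 next round, worth 0.84 × 74 = 62.16 now. The studio offers 62.16 and keeps 80 − 62.16 = 17.84.
Round 3 (the distributor proposes): the studio can get 17.84 next round, worth 0.83 × 17.84 = 14.8072 now. The distributor offers 14.8072 and keeps 80 − 14.8072 = 65.1928.
Round 2 (the studio proposes): the distributor can get 65.1928 next round, worth 0.84 × 65.1928 = 54.761952 now, so the studio offers 54.761952, keeping 25.238048.
Round 1 (the distributor proposes): the studio can get 25.238048 next round, worth 0.83 × 25.238048 = 20.94757984 now, so the distributor offers 20.94757984, keeping 59.05242016.

59.05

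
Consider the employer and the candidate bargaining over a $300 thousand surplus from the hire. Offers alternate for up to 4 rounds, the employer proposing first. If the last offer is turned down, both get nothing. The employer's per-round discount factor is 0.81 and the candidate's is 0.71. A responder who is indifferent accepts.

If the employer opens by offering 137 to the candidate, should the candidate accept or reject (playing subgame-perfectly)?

Reject

Round 4 (the candidate proposes): the employer will accept anything ≥ 0, so the candidate offers 0 and keeps 300.
Round 3 (the employer proposes): the candidate can get 300 next round, worth 0.71 × 300 = 213 now. The employer offers 213 and keeps 300 − 213 = 87.
Round 2 (the candidate proposes): the employer can get 87 next round, worth 0.81 × 87 = 70.47 now; the candidate offers that and keeps 229.53.
So by rejecting in round 1, the candidate gets 229.53 next round, worth 0.71 × 229.53 = 162.9663 now.
Offer 137 < 162.9663, so the candidate rejects.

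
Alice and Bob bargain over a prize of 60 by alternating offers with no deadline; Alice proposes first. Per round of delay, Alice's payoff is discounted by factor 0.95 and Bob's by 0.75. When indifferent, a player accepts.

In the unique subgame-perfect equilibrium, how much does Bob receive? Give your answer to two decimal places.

7.83

In a stationary SPE each proposer offers the other exactly their discounted continuation value.
If Alice keeps x when proposing and Bob keeps y when proposing, then x = 60 − 0.75y and y = 60 − 0.95x.
Solving: x = 60(1 − 0.75) / (1 − 0.95·0.75) = 15 / 0.2875 ≈ 52.1739.
Bob gets 60 − 52.1739 ≈ 7.8261.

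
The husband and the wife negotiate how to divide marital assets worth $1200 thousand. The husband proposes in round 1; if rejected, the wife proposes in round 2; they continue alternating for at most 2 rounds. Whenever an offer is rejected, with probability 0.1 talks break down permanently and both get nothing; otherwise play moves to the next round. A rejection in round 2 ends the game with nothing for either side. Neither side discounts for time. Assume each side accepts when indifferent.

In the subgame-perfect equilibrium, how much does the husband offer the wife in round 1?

1080

By backward induction:
Round 2 (the wife proposes): rejection yields 0 for the husband; the wife offers 0 and keeps 1200.
Round 1 (the husband proposes): rejecting gives the wife an expected 0.9 × 1200 = 1080. The husband offers 1080 and keeps 1200 − 1080 = 120.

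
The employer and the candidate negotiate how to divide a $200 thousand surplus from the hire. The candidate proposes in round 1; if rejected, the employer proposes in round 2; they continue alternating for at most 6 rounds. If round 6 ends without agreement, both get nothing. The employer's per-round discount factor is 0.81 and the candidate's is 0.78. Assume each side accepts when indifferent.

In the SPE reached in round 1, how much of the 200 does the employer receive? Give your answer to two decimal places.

122.82

Round 6 (the employer proposes): rejection yields 0 for the candidate; the employer offers 0 and keeps 200.
Round 5 (the candidate proposes): the employer can get 200 next round, worth 0.81 × 200 = 162 now, so the candidate offers 162, keeping 38.
Round 4 (the employer proposes): the candidate can get 38 next round, worth 0.78 × 38 = 29.64 now; the employer offers that and keeps 170.36.
Round 3 (the candidate proposes): the employer can get 170.36 next round, worth 0.81 × 170.36 = 137.9916 now; the candidate offers that and keeps 62.0084.
Round 2 (the employer proposes): the candidate can get 62.0084 next round, worth 0.78 × 62.0084 = 48.366552 now; the employer offers that and keeps 151.633448.
Round 1 (the candidate proposes): the employer can get 151.633448 next round, worth 0.81 × 151.633448 = 122.82309288 now, so the candidate offers 122.82309288, keeping 77.17690712.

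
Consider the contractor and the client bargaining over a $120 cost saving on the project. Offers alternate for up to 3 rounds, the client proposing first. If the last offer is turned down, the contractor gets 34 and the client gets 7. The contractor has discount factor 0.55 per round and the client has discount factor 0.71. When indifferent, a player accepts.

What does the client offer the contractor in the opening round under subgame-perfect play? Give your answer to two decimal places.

Round 3 (the client proposes): the contractor gets 34 if talks fail, so the client offers 34 and keeps 86.
Round 2 (the contractor proposes): the client can get 86 next round, worth 0.71 × 86 = 61.06 now. The contractor offers 61.06 and keeps 120 − 61.06 = 58.94.
Round 1 (the client proposes): the contractor can get 58.94 next round, worth 0.55 × 58.94 = 32.417 now; the client offers that and keeps 87.583.

32.42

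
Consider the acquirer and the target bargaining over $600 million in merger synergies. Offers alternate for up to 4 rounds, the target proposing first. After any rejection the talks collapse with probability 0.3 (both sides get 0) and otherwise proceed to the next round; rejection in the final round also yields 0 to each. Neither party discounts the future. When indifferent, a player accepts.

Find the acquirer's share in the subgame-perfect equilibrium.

By backward induction:
Round 4 (the acquirer proposes): rejection yields 0 for the target; the acquirer offers 0 and keeps 600.
Round 3 (the target proposes): rejecting gives the acquirer an expected 0.7 × 600 = 420. The target offers 420 and keeps 600 − 420 = 180.
Round 2 (the acquirer proposes): rejecting gives the target an expected 0.7 × 180 = 126, so the acquirer offers 126, keeping 474.
Round 1 (the target proposes): rejecting gives the acquirer an expected 0.7 × 474 = 331.8, so the target offers 331.8, keeping 268.2.

331.8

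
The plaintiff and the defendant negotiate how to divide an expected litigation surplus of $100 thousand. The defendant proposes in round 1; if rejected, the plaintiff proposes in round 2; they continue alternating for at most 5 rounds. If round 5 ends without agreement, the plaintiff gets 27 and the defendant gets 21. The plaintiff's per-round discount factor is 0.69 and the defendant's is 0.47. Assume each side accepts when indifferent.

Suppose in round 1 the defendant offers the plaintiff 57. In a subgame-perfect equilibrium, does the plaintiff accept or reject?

Work out the plaintiff's continuation value if the offer is rejected.
Round 5 (the defendant proposes): the plaintiff gets 27 if talks fail, so the defendant offers 27 and keeps 73.
Round 4 (the plaintiff proposes): the defendant can get 73 next round, worth 0.47 × 73 = 34.31 now, so the plaintiff offers 34.31, keeping 65.69.
Round 3 (the defendant proposes): the plaintiff can get 65.69 next round, worth 0.69 × 65.69 = 45.3261 now; the defendant offers that and keeps 54.6739.
Round 2 (the plaintiff proposes): the defendant can get 54.6739 next round, worth 0.47 × 54.6739 = 25.696733 now. The plaintiff offers 25.696733 and keeps 100 − 25.696733 = 74.303267.
So by rejecting in round 1, the plaintiff gets 74.303267 next round, worth 0.69 × 74.303267 = 51.26925423 now.
Offer 57 ≥ 51.26925423, so the plaintiff accepts.

Accept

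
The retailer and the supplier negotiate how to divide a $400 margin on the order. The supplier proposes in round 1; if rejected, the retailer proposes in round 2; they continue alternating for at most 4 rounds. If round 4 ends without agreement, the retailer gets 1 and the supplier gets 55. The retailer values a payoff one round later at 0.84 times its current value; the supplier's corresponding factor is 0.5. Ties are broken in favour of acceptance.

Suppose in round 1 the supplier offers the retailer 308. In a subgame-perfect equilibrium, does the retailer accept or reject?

Work out the retailer's continuation value if the offer is rejected.
Round 4 (the retailer proposes): the supplier gets 55 if talks fail, so the retailer offers 55 and keeps 345.
Round 3 (the supplier proposes): the retailer can get 345 next round, worth 0.84 × 345 = 289.8 now. The supplier offers 289.8 and keeps 400 − 289.8 = 110.2.
Round 2 (the retailer proposes): the supplier can get 110.2 next round, worth 0.5 × 110.2 = 55.1 now. The retailer offers 55.1 and keeps 400 − 55.1 = 344.9.
So by rejecting in round 1, the retailer gets 344.9 next round, worth 0.84 × 344.9 = 289.716 now.
Offer 308 ≥ 289.716, so the retailer accepts.

Accept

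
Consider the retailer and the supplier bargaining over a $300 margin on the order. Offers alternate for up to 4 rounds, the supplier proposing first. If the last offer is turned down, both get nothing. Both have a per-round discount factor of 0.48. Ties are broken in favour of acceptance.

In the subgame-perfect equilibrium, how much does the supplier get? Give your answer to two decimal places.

Round 4 (the retailer proposes): rejection yields 0 for the supplier; the retailer offers 0 and keeps 300.
Round 3 (the supplier proposes): the retailer can get 300 next round, worth 0.48 × 300 = 144 now. The supplier offers 144 and keeps 300 − 144 = 156.
Round 2 (the retailer proposes): the supplier can get 156 next round, worth 0.48 × 156 = 74.88 now, so the retailer offers 74.88, keeping 225.12.
Round 1 (the supplier proposes): the retailer can get 225.12 next round, worth 0.48 × 225.12 = 108.0576 now; the supplier offers that and keeps 191.9424.

191.94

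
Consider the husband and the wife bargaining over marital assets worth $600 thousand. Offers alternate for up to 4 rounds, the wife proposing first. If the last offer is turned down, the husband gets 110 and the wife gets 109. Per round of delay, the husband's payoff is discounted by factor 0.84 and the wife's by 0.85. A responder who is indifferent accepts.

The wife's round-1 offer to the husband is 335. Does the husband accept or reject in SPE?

Reject

Work out the husband's continuation value if the offer is rejected.
Round 4 (the husband proposes): the wife gets 109 if talks fail, so the husband offers 109 and keeps 491.
Round 3 (the wife proposes): the husband can get 491 next round, worth 0.84 × 491 = 412.44 now; the wife offers that and keeps 187.56.
Round 2 (the husband proposes): the wife can get 187.56 next round, worth 0.85 × 187.56 = 159.426 now; the husband offers that and keeps 440.574.
So by rejecting in round 1, the husband gets 440.574 next round, worth 0.84 × 440.574 = 370.08216 now.
Offer 335 < 370.08216, so the husband rejects.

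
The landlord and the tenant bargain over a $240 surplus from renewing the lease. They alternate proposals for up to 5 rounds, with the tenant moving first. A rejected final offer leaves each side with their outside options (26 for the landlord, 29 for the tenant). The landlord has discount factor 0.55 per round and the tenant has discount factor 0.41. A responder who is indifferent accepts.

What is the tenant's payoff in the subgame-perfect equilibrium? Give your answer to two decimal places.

143.24

Solve by backward induction from round 5.
Round 5 (the tenant proposes): the landlord gets 26 if talks fail, so the tenant offers 26 and keeps 214.
Round 4 (the landlord proposes): the tenant can get 214 next round, worth 0.41 × 214 = 87.74 now. The landlord offers 87.74 and keeps 240 − 87.74 = 152.26.
Round 3 (the tenant proposes): the landlord can get 152.26 next round, worth 0.55 × 152.26 = 83.743 now, so the tenant offers 83.743, keeping 156.257.
Round 2 (the landlord proposes): the tenant can get 156.257 next round, worth 0.41 × 156.257 = 64.06537 now; the landlord offers that and keeps 175.93463.
Round 1 (the tenant proposes): the landlord can get 175.93463 next round, worth 0.55 × 175.93463 = 96.7640465 now. The tenant offers 96.7640465 and keeps 240 − 96.7640465 = 143.2359535.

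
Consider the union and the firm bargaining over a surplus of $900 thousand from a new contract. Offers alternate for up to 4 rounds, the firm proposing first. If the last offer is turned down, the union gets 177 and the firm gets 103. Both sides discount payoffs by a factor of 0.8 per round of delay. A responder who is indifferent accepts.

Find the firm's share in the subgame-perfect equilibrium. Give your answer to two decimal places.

Solve by backward induction from round 4.
Round 4 (the union proposes): the firm gets 103 if talks fail, so the union offers 103 and keeps 797.
Round 3 (the firm proposes): the union can get 797 next round, worth 0.8 × 797 = 637.6 now. The firm offers 637.6 and keeps 900 − 637.6 = 262.4.
Round 2 (the union proposes): the firm can get 262.4 next round, worth 0.8 × 262.4 = 209.92 now, so the union offers 209.92, keeping 690.08.
Round 1 (the firm proposes): the union can get 690.08 next round, worth 0.8 × 690.08 = 552.064 now. The firm offers 552.064 and keeps 900 − 552.064 = 347.936.

347.94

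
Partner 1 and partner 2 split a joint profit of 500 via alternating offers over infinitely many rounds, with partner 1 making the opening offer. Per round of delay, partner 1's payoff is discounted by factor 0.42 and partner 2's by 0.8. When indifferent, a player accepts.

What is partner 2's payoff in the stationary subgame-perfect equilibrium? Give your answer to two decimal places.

Let x be partner 1's share when partner 1 proposes and y be partner 2's share when partner 2 proposes.
Partner 2 accepts iff offered ≥ 0.8·y, so x = 500 − 0.8y. Symmetrically y = 500 − 0.42x.
Substituting: x = 500 − 0.8(500 − 0.42x), giving x(1 − 0.42·0.8) = 500(1 − 0.8).
So x = 500 × 0.2 / 0.664 ≈ 150.6024, and partner 2 receives 500 − x ≈ 349.3976.

349.40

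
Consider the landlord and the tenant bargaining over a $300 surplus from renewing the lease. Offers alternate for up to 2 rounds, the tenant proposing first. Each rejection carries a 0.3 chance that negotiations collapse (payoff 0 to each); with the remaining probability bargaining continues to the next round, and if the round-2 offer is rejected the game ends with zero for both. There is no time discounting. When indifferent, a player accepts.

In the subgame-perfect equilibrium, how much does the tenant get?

90

Round 2 (the landlord proposes): rejection yields 0 for the tenant; the landlord offers 0 and keeps 300.
Round 1 (the tenant proposes): rejecting gives the landlord an expected 0.7 × 300 = 210. The tenant offers 210 and keeps 300 − 210 = 90.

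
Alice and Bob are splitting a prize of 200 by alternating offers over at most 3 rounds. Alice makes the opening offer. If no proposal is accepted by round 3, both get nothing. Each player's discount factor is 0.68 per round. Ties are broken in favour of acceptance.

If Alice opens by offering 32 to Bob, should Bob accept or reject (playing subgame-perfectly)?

Work out Bob's continuation value if the offer is rejected.
Round 3 (Alice proposes): Bob will accept anything ≥ 0, so Alice offers 0 and keeps 200.
Round 2 (Bob proposes): Alice can get 200 next round, worth 0.68 × 200 = 136 now, so Bob offers 136, keeping 64.
So by rejecting in round 1, Bob gets 64 next round, worth 0.68 × 64 = 43.52 now.
Offer 32 < 43.52, so Bob rejects.

Reject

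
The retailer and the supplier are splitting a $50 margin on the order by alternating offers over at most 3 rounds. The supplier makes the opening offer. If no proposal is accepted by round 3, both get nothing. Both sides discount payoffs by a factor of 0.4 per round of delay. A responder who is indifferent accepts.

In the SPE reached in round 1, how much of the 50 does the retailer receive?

12

Round 3 (the supplier proposes): rejection yields 0 for the retailer; the supplier offers 0 and keeps 50.
Round 2 (the retailer proposes): the supplier can get 50 next round, worth 0.4 × 50 = 20 now; the retailer offers that and keeps 30.
Round 1 (the supplier proposes): the retailer can get 30 next round, worth 0.4 × 30 = 12 now. The supplier offers 12 and keeps 50 − 12 = 38.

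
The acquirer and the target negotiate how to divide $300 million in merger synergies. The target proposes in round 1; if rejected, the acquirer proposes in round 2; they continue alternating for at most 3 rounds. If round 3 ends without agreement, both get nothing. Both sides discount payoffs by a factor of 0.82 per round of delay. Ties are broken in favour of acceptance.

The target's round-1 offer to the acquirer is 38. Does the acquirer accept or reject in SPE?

Round 3 (the target proposes): the acquirer will accept anything ≥ 0, so the target offers 0 and keeps 300.
Round 2 (the acquirer proposes): the target can get 300 next round, worth 0.82 × 300 = 246 now; the acquirer offers that and keeps 54.
So by rejecting in round 1, the acquirer gets 54 next round, worth 0.82 × 54 = 44.28 now.
Offer 38 < 44.28, so the acquirer rejects.

Reject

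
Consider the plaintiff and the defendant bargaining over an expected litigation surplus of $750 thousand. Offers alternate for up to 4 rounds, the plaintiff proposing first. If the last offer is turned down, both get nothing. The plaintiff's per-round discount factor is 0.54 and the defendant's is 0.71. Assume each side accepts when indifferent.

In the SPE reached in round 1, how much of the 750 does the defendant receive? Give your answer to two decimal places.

449.11

Round 4 (the defendant proposes): the plaintiff will accept anything ≥ 0, so the defendant offers 0 and keeps 750.
Round 3 (the plaintiff proposes): the defendant can get 750 next round, worth 0.71 × 750 = 532.5 now; the plaintiff offers that and keeps 217.5.
Round 2 (the defendant proposes): the plaintiff can get 217.5 next round, worth 0.54 × 217.5 = 117.45 now. The defendant offers 117.45 and keeps 750 − 117.45 = 632.55.
Round 1 (the plaintiff proposes): the defendant can get 632.55 next round, worth 0.71 × 632.55 = 449.1105 now, so the plaintiff offers 449.1105, keeping 300.8895.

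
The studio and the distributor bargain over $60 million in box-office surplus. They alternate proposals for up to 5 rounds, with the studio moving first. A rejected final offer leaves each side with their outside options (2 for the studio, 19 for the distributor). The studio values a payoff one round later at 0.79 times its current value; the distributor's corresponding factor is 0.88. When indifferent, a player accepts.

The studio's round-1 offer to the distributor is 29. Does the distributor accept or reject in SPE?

Accept

Round 5 (the studio proposes): the distributor gets 19 if talks fail, so the studio offers 19 and keeps 41.
Round 4 (the distributor proposes): the studio can get 41 next round, worth 0.79 × 41 = 32.39 now, so the distributor offers 32.39, keeping 27.61.
Round 3 (the studio proposes): the distributor can get 27.61 next round, worth 0.88 × 27.61 = 24.2968 now. The studio offers 24.2968 and keeps 60 − 24.2968 = 35.7032.
Round 2 (the distributor proposes): the studio can get 35.7032 next round, worth 0.79 × 35.7032 = 28.205528 now, so the distributor offers 28.205528, keeping 31.794472.
So by rejecting in round 1, the distributor gets 31.794472 next round, worth 0.88 × 31.794472 = 27.97913536 now.
Offer 29 ≥ 27.97913536, so the distributor accepts.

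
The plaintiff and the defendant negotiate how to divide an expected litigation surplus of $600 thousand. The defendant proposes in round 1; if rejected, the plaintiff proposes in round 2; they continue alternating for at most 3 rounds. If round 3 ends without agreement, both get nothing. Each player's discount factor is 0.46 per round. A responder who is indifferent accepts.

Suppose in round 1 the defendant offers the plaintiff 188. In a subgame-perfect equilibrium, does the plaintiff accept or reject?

Accept

Round 3 (the defendant proposes): the plaintiff will accept anything ≥ 0, so the defendant offers 0 and keeps 600.
Round 2 (the plaintiff proposes): the defendant can get 600 next round, worth 0.46 × 600 = 276 now. The plaintiff offers 276 and keeps 600 − 276 = 324.
So by rejecting in round 1, the plaintiff gets 324 next round, worth 0.46 × 324 = 149.04 now.
Offer 188 ≥ 149.04, so the plaintiff accepts.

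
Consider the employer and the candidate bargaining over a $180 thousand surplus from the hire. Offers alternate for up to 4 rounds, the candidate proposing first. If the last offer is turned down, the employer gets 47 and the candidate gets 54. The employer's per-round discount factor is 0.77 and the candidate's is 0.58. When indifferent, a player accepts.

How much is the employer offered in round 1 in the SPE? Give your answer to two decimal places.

Round 4 (the employer proposes): the candidate gets 54 if talks fail, so the employer offers 54 and keeps 126.
Round 3 (the candidate proposes): the employer can get 126 next round, worth 0.77 × 126 = 97.02 now; the candidate offers that and keeps 82.98.
Round 2 (the employer proposes): the candidate can get 82.98 next round, worth 0.58 × 82.98 = 48.1284 now; the employer offers that and keeps 131.8716.
Round 1 (the candidate proposes): the employer can get 131.8716 next round, worth 0.77 × 131.8716 = 101.541132 now. The candidate offers 101.541132 and keeps 180 − 101.541132 = 78.458868.

101.54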